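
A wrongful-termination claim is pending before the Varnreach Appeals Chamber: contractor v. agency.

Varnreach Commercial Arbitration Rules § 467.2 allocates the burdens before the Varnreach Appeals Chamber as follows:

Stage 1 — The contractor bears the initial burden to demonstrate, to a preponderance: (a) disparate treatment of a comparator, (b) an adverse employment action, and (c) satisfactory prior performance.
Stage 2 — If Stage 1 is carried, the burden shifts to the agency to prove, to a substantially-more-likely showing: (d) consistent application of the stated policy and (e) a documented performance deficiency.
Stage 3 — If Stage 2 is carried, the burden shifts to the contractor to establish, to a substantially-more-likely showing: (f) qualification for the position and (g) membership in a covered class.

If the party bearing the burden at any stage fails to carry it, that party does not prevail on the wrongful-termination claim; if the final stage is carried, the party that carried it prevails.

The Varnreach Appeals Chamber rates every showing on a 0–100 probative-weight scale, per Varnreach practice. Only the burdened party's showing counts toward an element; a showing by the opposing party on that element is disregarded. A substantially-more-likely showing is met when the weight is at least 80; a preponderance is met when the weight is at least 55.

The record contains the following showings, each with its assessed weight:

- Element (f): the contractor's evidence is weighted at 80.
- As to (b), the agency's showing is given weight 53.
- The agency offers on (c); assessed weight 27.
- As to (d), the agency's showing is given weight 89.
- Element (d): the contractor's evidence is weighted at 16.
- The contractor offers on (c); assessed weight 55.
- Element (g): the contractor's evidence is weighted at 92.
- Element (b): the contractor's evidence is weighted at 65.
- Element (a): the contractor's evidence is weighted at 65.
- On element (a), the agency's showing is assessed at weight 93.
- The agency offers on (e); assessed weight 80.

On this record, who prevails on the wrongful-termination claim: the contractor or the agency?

contractor

Stage 1 — burden on contractor; standard: a preponderance (weight is at least 55).
    (a): 65 (agency's 93 disregarded) ≥ 55 [met]
    (b): 65 (agency's 53 disregarded) ≥ 55 [met]
    (c): 55 (agency's 27 disregarded) ≥ 55 [met]
  Stage 1 is satisfied; the onus moves to the agency.
Stage 2 — burden on agency; standard: a substantially-more-likely showing (weight is at least 80).
    (d): 89 (contractor's 16 disregarded) ≥ 80 [met]
    (e): 80 ≥ 80 [met]
  The agency carries Stage 2; the contractor now bears the burden.
Stage 3 — burden on contractor; standard: a substantially-more-likely showing (weight is at least 80).
    (f): 80 ≥ 80 [met]
    (g): 92 ≥ 80 [met]
  The contractor carries the last stage.
Every stage carried; the contractor prevails.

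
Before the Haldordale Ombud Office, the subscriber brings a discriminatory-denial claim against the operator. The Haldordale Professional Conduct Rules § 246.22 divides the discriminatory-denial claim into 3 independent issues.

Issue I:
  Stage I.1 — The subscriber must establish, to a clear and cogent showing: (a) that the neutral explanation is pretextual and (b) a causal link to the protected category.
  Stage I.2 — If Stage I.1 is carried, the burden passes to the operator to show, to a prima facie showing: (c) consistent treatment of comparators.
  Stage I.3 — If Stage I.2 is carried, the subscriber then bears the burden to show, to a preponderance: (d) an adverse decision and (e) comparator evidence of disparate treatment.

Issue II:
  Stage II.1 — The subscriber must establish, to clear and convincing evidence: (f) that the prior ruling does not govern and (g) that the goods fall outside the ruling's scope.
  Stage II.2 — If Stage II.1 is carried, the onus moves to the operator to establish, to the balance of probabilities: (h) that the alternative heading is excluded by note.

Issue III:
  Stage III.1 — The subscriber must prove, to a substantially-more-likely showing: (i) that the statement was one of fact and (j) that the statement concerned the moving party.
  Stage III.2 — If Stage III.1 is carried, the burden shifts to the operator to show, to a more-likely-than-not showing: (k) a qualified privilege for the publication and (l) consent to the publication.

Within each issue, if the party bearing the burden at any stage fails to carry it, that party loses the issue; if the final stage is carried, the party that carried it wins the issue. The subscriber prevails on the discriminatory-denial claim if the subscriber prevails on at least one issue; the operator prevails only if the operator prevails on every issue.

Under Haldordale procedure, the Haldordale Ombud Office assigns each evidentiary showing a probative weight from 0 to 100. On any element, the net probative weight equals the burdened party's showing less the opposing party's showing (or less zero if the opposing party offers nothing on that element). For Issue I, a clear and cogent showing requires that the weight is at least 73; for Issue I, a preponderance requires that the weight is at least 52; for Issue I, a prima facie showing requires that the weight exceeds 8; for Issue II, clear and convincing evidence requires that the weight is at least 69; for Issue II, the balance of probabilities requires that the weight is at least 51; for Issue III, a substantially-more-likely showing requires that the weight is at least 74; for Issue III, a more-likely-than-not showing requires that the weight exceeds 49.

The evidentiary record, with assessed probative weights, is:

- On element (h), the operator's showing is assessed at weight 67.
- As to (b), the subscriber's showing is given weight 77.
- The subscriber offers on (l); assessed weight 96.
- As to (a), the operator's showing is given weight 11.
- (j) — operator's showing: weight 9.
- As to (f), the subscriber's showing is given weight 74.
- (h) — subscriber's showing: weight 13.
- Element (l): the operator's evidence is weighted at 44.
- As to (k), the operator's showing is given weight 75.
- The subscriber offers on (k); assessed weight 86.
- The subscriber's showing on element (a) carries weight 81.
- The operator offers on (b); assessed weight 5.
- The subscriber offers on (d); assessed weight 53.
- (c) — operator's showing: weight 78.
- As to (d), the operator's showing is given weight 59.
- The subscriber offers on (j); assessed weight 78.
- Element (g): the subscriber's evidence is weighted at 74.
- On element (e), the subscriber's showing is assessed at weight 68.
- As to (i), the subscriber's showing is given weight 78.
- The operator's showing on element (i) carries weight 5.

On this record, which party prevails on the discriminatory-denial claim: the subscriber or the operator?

operator

— Issue I —
Stage I.1 (subscriber, a clear and cogent showing, weight is at least 73): (a) net 81−11=70 < 73 — fails; (b) net 77−5=72 < 73 — fails.
  Stage I.1 not carried; the subscriber fails its burden.
The analysis ends at Stage I.1; the operator prevails on this issue.
— Issue II —
At Stage II.1 the subscriber must meet clear and convincing evidence (weight is at least 69): on (f) the weight is 74, which does reach 69, so (f) meets the standard; on (g) the weight is 74, ≥ 69, so (g) meets the standard.
  All elements met. The burden passes to the operator.
At Stage II.2 the operator must meet the balance of probabilities (weight is at least 51): on (h) the weight is 67 less the opposing 13 gives net 54, which does reach 51, so (h) meets the standard.
  Stage II.2 carried; the final stage is satisfied.
Every stage carried; the operator prevails on this issue.
— Issue III —
Stage III.1 (subscriber, a substantially-more-likely showing, weight is at least 74): (i) net 78−5=73 < 74 — fails; (j) net 78−9=69 < 74 — fails.
  Stage III.1 not carried; the subscriber fails its burden.
The analysis ends at Stage III.1; the operator prevails on this issue.
Per-issue: Issue I → operator; Issue II → operator; Issue III → operator. The subscriber must prevail on at least one issue; overall, the operator prevails.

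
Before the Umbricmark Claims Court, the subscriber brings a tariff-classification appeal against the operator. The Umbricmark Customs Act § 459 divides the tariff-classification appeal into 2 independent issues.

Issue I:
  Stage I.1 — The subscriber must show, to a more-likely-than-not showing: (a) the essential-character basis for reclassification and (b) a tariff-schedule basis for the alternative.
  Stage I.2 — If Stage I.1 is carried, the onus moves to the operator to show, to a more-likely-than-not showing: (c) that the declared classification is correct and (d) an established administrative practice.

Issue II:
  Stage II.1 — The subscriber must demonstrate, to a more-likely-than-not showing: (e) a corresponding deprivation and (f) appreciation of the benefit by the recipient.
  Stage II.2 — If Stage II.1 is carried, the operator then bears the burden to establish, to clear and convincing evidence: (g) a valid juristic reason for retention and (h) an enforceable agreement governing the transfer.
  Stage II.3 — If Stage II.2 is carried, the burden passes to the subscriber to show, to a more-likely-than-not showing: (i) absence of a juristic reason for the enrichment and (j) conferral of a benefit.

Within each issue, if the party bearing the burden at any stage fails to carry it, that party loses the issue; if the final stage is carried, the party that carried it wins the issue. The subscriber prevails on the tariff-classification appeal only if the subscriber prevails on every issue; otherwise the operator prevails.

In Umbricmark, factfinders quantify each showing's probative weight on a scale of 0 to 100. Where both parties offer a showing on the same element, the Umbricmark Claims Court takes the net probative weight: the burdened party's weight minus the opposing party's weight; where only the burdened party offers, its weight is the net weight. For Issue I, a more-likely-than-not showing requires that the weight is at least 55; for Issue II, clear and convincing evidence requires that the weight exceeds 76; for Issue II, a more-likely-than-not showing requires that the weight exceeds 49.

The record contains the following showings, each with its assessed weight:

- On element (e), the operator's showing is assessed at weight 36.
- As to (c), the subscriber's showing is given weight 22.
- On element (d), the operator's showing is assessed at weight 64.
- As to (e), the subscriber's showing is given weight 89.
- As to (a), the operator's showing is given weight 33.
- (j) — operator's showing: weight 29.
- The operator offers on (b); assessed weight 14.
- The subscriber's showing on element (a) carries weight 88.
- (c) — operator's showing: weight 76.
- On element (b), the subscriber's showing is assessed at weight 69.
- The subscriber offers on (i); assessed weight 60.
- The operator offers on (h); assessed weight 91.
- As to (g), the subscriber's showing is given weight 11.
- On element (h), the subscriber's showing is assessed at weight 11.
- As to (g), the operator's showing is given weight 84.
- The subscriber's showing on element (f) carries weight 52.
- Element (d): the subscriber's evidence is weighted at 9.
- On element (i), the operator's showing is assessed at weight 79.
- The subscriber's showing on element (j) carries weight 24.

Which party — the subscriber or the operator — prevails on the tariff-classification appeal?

— Issue I —
Stage I.1 — burden on subscriber; standard: a more-likely-than-not showing (weight is at least 55).
    (a): 88 − 33 = 55 ≥ 55 [met]
    (b): 69 − 14 = 55 ≥ 55 [met]
  Stage I.1 carried; the burden shifts to the operator.
Stage I.2 — burden on operator; standard: a more-likely-than-not showing (weight is at least 55).
    (c): 76 − 22 = 54 < 55 [not met]
    (d): 64 − 9 = 55 ≥ 55 [met]
  Stage I.2 not carried; the operator fails its burden.
The analysis ends at Stage I.2; the subscriber prevails on this issue.
— Issue II —
Stage II.1 (subscriber, a more-likely-than-not showing, weight exceeds 49): (e) net 89−36=53 > 49 — meets; (f) 52 > 49 — meets.
  The subscriber carries Stage II.1; the operator now bears the burden.
Stage II.2 (operator, clear and convincing evidence, weight exceeds 76): (g) net 84−11=73 ≤ 76 — fails; (h) net 91−11=80 > 76 — meets.
  The operator does not carry Stage II.2.
The analysis ends at Stage II.2; the subscriber prevails on this issue.
Per-issue: Issue I → subscriber; Issue II → subscriber. The subscriber must prevail on every issue; overall, the subscriber prevails.

subscriber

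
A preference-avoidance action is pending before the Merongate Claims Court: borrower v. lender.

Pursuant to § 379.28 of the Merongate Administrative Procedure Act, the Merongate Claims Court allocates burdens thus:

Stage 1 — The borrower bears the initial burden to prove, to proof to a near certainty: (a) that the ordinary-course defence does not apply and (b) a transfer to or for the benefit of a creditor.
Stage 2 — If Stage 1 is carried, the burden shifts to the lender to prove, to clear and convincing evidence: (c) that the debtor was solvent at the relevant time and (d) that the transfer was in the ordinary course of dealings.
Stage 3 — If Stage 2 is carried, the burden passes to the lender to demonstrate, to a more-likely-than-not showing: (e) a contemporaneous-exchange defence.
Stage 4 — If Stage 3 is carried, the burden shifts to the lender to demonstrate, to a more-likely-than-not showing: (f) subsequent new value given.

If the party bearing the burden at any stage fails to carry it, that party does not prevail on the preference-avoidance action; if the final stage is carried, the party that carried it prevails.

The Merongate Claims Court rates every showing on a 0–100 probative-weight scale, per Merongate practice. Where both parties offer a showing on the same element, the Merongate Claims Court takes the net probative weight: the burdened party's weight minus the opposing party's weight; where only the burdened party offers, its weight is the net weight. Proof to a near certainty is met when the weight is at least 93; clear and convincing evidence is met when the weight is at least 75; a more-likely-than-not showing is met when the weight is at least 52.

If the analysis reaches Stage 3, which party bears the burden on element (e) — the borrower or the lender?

Stage 3's rule assigns the burden to the lender (to a more-likely-than-not showing).

lender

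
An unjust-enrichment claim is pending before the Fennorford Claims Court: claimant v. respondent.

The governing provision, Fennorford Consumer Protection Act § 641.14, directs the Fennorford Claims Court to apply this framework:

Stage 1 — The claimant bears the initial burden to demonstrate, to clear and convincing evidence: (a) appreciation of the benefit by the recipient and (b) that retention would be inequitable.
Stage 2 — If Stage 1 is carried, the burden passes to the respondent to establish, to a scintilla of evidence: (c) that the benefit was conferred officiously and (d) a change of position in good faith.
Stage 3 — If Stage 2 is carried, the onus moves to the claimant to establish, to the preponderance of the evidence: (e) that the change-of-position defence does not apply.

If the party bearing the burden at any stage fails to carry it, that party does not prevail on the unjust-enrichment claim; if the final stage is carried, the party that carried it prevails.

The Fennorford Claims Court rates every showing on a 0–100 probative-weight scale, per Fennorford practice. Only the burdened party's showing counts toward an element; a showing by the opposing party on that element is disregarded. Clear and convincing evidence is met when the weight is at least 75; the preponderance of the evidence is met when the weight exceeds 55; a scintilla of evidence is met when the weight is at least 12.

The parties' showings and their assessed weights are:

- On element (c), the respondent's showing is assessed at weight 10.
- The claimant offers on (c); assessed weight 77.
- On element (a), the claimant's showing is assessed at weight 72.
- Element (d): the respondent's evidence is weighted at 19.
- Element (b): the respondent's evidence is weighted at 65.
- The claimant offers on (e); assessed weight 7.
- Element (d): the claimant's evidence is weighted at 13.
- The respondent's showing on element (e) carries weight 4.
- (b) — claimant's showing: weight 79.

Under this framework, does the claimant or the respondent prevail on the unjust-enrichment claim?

At Stage 1 the claimant must meet clear and convincing evidence (weight is at least 75): on (a) the weight is 72, < 75, so (a) does not meet the standard; on (b) the weight is 79 (the respondent's 65 is given no effect), ≥ 75, so (b) meets the standard.
  The claimant does not carry Stage 1.
The respondent prevails.

respondent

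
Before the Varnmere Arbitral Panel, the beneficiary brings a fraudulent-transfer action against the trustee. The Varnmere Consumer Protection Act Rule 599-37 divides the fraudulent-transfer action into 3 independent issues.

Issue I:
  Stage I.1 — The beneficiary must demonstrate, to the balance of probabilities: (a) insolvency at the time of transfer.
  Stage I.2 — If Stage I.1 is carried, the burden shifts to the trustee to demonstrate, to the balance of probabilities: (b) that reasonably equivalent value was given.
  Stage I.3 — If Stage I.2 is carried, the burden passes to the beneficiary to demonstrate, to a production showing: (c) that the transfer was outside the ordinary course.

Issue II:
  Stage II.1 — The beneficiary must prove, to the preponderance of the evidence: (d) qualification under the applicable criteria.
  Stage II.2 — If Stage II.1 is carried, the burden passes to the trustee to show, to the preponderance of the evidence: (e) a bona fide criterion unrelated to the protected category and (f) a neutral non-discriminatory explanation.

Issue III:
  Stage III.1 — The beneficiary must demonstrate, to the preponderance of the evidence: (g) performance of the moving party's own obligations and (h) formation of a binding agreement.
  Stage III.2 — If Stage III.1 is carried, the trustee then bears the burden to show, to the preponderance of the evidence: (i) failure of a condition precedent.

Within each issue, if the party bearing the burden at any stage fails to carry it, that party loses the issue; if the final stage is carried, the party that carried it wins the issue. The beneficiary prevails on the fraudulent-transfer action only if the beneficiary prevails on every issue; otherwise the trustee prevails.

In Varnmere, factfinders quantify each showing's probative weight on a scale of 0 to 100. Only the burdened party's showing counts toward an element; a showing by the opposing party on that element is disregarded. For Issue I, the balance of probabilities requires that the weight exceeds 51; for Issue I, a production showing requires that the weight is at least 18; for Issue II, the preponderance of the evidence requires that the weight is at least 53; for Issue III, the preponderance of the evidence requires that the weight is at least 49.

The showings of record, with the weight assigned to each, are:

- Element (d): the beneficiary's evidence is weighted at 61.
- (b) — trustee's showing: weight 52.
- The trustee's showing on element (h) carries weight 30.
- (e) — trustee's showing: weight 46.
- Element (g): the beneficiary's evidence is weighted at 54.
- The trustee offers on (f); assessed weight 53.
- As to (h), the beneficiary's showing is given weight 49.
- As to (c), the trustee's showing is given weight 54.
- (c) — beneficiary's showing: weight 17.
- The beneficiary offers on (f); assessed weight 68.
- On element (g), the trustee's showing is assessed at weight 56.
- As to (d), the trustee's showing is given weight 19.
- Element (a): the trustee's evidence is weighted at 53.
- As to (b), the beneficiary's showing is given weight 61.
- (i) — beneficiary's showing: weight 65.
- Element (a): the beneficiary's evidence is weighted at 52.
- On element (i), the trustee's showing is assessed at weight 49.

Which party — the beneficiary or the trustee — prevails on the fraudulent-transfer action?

— Issue I —
At Stage I.1 the beneficiary must meet the balance of probabilities (weight exceeds 51): on (a) the weight is 52 (the trustee's 53 is given no effect), which does exceed 51, so (a) meets the standard.
  All elements met. The burden passes to the trustee.
At Stage I.2 the trustee must meet the balance of probabilities (weight exceeds 51): on (b) the weight is 52 (the beneficiary's 61 is given no effect), which does exceed 51, so (b) meets the standard.
  The trustee carries Stage I.2; the beneficiary now bears the burden.
At Stage I.3 the beneficiary must meet a production showing (weight is at least 18): on (c) the weight is 17 (the trustee's 54 is given no effect), which does not reach 18, so (c) does not meet the standard.
  Not every element is met, so the beneficiary fails to carry Stage I.3.
The analysis ends at Stage I.3; the trustee prevails on this issue.
— Issue II —
Stage II.1 (beneficiary, the preponderance of the evidence, weight is at least 53): (d) 61 (trustee's 19 disregarded) ≥ 53 — meets.
  The beneficiary carries Stage II.1; the trustee now bears the burden.
Stage II.2 (trustee, the preponderance of the evidence, weight is at least 53): (e) 46 < 53 — fails; (f) 53 (beneficiary's 68 disregarded) ≥ 53 — meets.
  The trustee does not carry Stage II.2.
So the beneficiary prevails on this issue.
— Issue III —
At Stage III.1 the beneficiary must meet the preponderance of the evidence (weight is at least 49): on (g) the weight is 54 (the trustee's 56 is given no effect), which does reach 49, so (g) meets the standard; on (h) the weight is 49 (the trustee's 30 is given no effect), which does reach 49, so (h) meets the standard.
  The beneficiary carries Stage III.1; the trustee now bears the burden.
At Stage III.2 the trustee must meet the preponderance of the evidence (weight is at least 49): on (i) the weight is 49 (the beneficiary's 65 is given no effect), which does reach 49, so (i) meets the standard.
  The trustee carries the last stage.
All stages carried — the trustee prevails on this issue.
Per-issue: Issue I → trustee; Issue II → beneficiary; Issue III → trustee. The beneficiary must prevail on every issue; overall, the trustee prevails.

trustee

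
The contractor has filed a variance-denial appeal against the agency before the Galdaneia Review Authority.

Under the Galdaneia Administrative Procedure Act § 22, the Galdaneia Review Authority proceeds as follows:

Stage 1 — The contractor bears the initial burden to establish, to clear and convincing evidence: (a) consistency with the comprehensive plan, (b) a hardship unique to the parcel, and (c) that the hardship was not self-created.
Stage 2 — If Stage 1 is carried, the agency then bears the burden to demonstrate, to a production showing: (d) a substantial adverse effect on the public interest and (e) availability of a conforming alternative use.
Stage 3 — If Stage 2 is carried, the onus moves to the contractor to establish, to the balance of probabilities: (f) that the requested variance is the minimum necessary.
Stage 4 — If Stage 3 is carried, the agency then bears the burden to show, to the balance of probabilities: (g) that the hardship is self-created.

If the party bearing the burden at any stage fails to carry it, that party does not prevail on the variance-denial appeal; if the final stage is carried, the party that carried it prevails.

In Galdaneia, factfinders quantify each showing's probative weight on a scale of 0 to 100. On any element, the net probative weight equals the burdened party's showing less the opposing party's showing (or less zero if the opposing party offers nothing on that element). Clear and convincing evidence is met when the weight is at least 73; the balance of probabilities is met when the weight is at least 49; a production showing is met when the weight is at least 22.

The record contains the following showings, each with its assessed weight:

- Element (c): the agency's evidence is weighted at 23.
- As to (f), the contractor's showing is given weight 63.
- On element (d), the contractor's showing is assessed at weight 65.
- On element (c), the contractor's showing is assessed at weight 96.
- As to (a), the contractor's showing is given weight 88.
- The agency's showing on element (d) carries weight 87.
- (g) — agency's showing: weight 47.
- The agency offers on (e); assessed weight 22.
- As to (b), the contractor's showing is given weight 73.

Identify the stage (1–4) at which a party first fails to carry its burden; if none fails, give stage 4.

stage 4

Stage 1 (contractor, clear and convincing evidence, weight is at least 73): (a) 88 ≥ 73 — meets; (b) 73 ≥ 73 — meets; (c) net 96−23=73 ≥ 73 — meets.
  Stage 1 is satisfied; the onus moves to the agency.
Stage 2 (agency, a production showing, weight is at least 22): (d) net 87−65=22 ≥ 22 — meets; (e) 22 ≥ 22 — meets.
  The agency carries Stage 2; the contractor now bears the burden.
Stage 3 (contractor, the balance of probabilities, weight is at least 49): (f) 63 ≥ 49 — meets.
  All elements met. The burden passes to the agency.
Stage 4 (agency, the balance of probabilities, weight is at least 49): (g) 47 < 49 — fails.
  The agency does not carry Stage 4.
The contractor prevails.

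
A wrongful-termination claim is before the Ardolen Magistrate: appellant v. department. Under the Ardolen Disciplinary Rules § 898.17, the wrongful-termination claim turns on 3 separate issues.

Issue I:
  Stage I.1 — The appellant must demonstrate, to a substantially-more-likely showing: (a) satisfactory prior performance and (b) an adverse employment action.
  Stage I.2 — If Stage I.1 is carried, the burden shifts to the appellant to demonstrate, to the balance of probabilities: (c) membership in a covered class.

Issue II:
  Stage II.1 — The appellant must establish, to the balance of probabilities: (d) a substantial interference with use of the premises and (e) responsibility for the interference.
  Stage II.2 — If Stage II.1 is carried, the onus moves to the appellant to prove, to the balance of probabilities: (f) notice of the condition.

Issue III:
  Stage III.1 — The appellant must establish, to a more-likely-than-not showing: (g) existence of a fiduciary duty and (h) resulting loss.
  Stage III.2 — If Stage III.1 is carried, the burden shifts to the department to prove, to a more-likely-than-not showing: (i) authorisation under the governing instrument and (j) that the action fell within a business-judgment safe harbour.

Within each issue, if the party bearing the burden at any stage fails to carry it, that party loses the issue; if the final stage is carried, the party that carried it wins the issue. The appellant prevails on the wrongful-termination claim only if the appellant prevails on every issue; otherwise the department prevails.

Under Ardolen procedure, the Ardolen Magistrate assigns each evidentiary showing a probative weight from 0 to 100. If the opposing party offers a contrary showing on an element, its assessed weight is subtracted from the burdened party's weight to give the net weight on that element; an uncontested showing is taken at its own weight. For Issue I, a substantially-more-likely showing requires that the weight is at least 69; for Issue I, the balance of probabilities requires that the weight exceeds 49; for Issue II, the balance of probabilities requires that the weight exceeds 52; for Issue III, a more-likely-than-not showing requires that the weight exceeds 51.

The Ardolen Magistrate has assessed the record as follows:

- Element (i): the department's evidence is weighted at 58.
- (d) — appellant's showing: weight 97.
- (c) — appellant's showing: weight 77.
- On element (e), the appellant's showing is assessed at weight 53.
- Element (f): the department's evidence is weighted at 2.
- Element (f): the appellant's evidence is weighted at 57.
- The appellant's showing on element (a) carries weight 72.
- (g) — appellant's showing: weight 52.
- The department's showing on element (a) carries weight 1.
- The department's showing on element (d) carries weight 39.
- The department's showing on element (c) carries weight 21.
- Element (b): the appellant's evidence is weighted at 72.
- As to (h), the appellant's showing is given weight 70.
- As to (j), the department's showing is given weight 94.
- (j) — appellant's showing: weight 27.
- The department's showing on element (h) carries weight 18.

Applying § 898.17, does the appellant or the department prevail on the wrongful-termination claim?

department

— Issue I —
At Stage I.1 the appellant must meet a substantially-more-likely showing (weight is at least 69): on (a) the weight is 72 less the opposing 1 gives net 71, ≥ 69, so (a) meets the standard; on (b) the weight is 72, ≥ 69, so (b) meets the standard.
  Stage I.1 is satisfied; the appellant continues to bear the burden.
At Stage I.2 the appellant must meet the balance of probabilities (weight exceeds 49): on (c) the weight is 77 less the opposing 21 gives net 56, > 49, so (c) meets the standard.
  All elements met at the final stage.
All stages carried — the appellant prevails on this issue.
— Issue II —
Stage II.1 — burden on appellant; standard: the balance of probabilities (weight exceeds 52).
    (d): 97 − 39 = 58 > 52 [met]
    (e): 53 > 52 [met]
  Stage II.1 carried; the burden remains with the appellant.
Stage II.2 — burden on appellant; standard: the balance of probabilities (weight exceeds 52).
    (f): 57 − 2 = 55 > 52 [met]
  The appellant carries the last stage.
Every stage carried; the appellant prevails on this issue.
— Issue III —
Stage III.1 (appellant, a more-likely-than-not showing, weight exceeds 51): (g) 52 > 51 — meets; (h) net 70−18=52 > 51 — meets.
  Stage III.1 carried; the burden shifts to the department.
Stage III.2 (department, a more-likely-than-not showing, weight exceeds 51): (i) 58 > 51 — meets; (j) net 94−27=67 > 51 — meets.
  Stage III.2 carried; the final stage is satisfied.
Every stage carried; the department prevails on this issue.
Per-issue: Issue I → appellant; Issue II → appellant; Issue III → department. The appellant must prevail on every issue; overall, the department prevails.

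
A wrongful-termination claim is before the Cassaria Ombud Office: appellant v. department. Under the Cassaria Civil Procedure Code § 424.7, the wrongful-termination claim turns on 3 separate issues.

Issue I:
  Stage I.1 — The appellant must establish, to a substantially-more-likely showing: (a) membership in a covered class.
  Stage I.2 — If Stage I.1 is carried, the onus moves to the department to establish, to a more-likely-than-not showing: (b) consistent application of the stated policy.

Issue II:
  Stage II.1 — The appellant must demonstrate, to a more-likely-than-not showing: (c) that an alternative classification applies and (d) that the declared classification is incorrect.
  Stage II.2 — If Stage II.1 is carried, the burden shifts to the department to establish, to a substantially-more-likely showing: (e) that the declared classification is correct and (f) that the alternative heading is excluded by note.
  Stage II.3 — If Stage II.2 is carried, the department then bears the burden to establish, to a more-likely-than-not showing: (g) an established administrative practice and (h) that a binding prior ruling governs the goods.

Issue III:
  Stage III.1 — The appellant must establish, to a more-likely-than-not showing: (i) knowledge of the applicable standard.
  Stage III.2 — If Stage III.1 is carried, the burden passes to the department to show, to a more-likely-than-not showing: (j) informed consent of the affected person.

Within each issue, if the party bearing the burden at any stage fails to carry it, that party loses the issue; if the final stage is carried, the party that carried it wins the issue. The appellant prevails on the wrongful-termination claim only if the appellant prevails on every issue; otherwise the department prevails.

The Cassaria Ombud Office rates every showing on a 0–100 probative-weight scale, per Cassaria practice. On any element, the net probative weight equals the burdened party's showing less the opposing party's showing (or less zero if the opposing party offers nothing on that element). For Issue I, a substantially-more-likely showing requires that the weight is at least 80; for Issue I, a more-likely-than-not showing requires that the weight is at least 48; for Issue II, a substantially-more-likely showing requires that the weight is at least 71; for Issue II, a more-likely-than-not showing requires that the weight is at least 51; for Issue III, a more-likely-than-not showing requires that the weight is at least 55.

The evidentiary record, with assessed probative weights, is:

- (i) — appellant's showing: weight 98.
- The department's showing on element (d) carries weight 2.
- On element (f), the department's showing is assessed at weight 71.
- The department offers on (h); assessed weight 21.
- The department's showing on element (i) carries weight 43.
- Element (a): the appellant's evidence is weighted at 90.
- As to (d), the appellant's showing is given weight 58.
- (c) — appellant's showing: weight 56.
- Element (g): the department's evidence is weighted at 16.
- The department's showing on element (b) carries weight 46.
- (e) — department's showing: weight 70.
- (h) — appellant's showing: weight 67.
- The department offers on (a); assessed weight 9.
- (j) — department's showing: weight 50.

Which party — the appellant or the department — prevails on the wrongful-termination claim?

appellant

— Issue I —
Stage I.1 (appellant, a substantially-more-likely showing, weight is at least 80): (a) net 90−9=81 ≥ 80 — meets.
  The appellant carries Stage I.1; the department now bears the burden.
Stage I.2 (department, a more-likely-than-not showing, weight is at least 48): (b) 46 < 48 — fails.
  Not every element is met, so the department fails to carry Stage I.2.
The analysis ends at Stage I.2; the appellant prevails on this issue.
— Issue II —
Stage II.1 — burden on appellant; standard: a more-likely-than-not showing (weight is at least 51).
    (c): 56 ≥ 51 [met]
    (d): 58 − 2 = 56 ≥ 51 [met]
  Stage II.1 carried; the burden shifts to the department.
Stage II.2 — burden on department; standard: a substantially-more-likely showing (weight is at least 71).
    (e): 70 < 71 [not met]
    (f): 71 ≥ 71 [met]
  Not every element is met, so the department fails to carry Stage II.2.
The appellant prevails on this issue.
— Issue III —
Stage III.1 (appellant, a more-likely-than-not showing, weight is at least 55): (i) net 98−43=55 ≥ 55 — meets.
  The appellant carries Stage III.1; the department now bears the burden.
Stage III.2 (department, a more-likely-than-not showing, weight is at least 55): (j) 50 < 55 — fails.
  The department does not carry Stage III.2.
The analysis ends at Stage III.2; the appellant prevails on this issue.
Per-issue: Issue I → appellant; Issue II → appellant; Issue III → appellant. The appellant must prevail on every issue; overall, the appellant prevails.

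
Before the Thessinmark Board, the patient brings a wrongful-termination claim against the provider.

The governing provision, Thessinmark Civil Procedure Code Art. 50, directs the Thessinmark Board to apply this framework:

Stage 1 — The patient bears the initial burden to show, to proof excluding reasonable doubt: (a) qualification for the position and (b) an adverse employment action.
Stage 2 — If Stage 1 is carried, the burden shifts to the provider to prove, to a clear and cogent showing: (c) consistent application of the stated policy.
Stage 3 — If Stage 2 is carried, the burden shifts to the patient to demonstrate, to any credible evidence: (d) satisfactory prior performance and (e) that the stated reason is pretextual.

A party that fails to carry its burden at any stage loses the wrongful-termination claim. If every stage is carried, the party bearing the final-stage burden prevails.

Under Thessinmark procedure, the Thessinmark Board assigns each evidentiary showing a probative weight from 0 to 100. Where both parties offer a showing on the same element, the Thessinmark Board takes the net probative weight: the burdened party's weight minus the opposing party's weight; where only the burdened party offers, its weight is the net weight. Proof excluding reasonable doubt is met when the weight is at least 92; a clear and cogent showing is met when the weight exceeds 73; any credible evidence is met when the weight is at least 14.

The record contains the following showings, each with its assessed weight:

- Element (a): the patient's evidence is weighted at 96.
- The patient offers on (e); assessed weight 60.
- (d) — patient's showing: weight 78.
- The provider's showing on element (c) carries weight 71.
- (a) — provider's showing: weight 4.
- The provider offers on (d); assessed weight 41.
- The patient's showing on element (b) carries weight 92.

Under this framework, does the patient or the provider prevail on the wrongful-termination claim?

patient

At Stage 1 the patient must meet proof excluding reasonable doubt (weight is at least 92): on (a) the weight is 96 less the opposing 4 gives net 92, ≥ 92, so (a) meets the standard; on (b) the weight is 92, ≥ 92, so (b) meets the standard.
  All elements met. The burden passes to the provider.
At Stage 2 the provider must meet a clear and cogent showing (weight exceeds 73): on (c) the weight is 71, ≤ 73, so (c) does not meet the standard.
  Stage 2 not carried; the provider fails its burden.
So the patient prevails.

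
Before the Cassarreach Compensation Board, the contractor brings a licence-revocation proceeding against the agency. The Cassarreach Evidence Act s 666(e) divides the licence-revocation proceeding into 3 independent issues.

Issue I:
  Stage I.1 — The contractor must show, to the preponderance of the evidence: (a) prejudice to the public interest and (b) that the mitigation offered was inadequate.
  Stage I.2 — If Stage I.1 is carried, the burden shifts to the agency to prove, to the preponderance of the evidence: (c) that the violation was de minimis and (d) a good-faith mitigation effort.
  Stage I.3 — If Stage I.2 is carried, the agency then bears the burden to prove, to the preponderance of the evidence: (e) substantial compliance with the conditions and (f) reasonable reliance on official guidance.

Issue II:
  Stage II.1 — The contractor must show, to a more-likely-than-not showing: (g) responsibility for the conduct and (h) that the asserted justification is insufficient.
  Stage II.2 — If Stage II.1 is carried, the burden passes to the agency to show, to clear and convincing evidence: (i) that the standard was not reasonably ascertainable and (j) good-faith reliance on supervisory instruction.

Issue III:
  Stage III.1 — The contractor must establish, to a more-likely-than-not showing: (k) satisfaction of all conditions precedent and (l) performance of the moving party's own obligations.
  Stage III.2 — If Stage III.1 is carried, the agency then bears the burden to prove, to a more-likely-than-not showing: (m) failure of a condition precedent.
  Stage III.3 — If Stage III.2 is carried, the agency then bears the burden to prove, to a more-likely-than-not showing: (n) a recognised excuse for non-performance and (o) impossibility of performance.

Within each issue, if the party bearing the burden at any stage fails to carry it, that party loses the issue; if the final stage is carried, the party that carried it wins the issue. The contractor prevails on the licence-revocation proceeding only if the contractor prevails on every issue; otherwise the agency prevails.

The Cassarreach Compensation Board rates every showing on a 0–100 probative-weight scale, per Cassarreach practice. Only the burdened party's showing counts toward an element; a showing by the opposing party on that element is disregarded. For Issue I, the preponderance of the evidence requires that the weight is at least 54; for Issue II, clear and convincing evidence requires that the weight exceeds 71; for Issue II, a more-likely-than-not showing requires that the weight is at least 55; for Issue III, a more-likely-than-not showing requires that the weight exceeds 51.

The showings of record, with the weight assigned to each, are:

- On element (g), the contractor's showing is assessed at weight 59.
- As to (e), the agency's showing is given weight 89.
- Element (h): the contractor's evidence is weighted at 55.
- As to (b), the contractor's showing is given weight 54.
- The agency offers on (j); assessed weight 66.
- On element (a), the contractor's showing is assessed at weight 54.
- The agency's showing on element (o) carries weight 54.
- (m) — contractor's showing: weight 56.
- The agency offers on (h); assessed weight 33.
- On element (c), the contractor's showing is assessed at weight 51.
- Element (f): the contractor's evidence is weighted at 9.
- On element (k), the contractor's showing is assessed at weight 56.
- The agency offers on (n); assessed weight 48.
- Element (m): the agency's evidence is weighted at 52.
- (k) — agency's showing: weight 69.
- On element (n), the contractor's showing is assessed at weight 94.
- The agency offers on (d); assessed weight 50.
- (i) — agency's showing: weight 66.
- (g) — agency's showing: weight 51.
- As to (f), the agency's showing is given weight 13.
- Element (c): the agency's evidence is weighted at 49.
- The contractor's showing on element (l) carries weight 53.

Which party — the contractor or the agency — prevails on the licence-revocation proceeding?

contractor

— Issue I —
At Stage I.1 the contractor must meet the preponderance of the evidence (weight is at least 54): on (a) the weight is 54, which does reach 54, so (a) meets the standard; on (b) the weight is 54, ≥ 54, so (b) meets the standard.
  Stage I.1 is satisfied; the onus moves to the agency.
At Stage I.2 the agency must meet the preponderance of the evidence (weight is at least 54): on (c) the weight is 49 (the contractor's 51 is given no effect), < 54, so (c) does not meet the standard; on (d) the weight is 50, < 54, so (d) does not meet the standard.
  Stage I.2 not carried; the agency fails its burden.
The analysis ends at Stage I.2; the contractor prevails on this issue.
— Issue II —
At Stage II.1 the contractor must meet a more-likely-than-not showing (weight is at least 55): on (g) the weight is 59 (the agency's 51 is given no effect), which does reach 55, so (g) meets the standard; on (h) the weight is 55 (the agency's 33 is given no effect), ≥ 55, so (h) meets the standard.
  All elements met. The burden passes to the agency.
At Stage II.2 the agency must meet clear and convincing evidence (weight exceeds 71): on (i) the weight is 66, ≤ 71, so (i) does not meet the standard; on (j) the weight is 66, ≤ 71, so (j) does not meet the standard.
  Stage II.2 not carried; the agency fails its burden.
The contractor prevails on this issue.
— Issue III —
Stage III.1 (contractor, a more-likely-than-not showing, weight exceeds 51): (k) 56 (agency's 69 disregarded) > 51 — meets; (l) 53 > 51 — meets.
  The contractor carries Stage III.1; the agency now bears the burden.
Stage III.2 (agency, a more-likely-than-not showing, weight exceeds 51): (m) 52 (contractor's 56 disregarded) > 51 — meets.
  All elements met. The agency retains the burden for Stage III.3.
Stage III.3 (agency, a more-likely-than-not showing, weight exceeds 51): (n) 48 (contractor's 94 disregarded) ≤ 51 — fails; (o) 54 > 51 — meets.
  Stage III.3 not carried; the agency fails its burden.
So the contractor prevails on this issue.
Per-issue: Issue I → contractor; Issue II → contractor; Issue III → contractor. The contractor must prevail on every issue; overall, the contractor prevails.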